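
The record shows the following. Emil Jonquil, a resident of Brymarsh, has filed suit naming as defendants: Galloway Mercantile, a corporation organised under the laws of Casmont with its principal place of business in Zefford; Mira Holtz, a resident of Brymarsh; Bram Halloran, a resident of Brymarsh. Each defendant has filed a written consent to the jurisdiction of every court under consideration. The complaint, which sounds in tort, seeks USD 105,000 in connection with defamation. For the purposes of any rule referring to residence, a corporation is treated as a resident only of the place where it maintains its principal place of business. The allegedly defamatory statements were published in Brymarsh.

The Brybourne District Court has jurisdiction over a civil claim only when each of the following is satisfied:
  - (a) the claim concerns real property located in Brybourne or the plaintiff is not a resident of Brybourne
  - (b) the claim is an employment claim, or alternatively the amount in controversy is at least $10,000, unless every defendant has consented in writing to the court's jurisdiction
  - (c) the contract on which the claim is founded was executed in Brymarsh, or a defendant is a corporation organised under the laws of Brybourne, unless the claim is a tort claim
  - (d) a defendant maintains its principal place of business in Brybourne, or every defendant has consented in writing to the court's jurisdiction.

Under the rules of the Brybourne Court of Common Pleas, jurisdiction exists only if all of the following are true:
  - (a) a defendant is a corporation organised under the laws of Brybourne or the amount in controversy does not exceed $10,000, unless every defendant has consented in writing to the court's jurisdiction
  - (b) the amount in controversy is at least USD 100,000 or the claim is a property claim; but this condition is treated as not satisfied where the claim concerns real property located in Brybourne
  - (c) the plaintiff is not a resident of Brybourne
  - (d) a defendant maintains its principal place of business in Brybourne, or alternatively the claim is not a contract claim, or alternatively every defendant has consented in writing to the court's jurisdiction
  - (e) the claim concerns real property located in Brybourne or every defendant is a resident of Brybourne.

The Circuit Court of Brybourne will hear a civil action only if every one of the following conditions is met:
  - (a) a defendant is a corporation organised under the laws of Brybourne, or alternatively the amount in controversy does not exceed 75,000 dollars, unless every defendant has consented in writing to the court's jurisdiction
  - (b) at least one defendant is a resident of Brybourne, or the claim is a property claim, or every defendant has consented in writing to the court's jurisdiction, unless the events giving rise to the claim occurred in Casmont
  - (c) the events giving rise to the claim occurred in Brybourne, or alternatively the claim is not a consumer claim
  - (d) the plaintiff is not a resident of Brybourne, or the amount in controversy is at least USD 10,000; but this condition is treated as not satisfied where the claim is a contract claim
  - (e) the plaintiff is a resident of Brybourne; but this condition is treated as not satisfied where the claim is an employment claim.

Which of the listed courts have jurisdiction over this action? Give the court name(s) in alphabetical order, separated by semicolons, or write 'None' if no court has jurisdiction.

the Brybourne District Court

The Brybourne District Court:
  (a) The plaintiff resides in Brymarsh, which is not Brybourne, so this disjunct is met. Satisfied.
  (b) The amount in controversy is $105,000, which meets the USD 10,000 floor, so one alternative holds. Met.
  (c) No contract (and hence no place of execution) is alleged; the corporate defendant(s) are organised in Casmont, not Brybourne — every alternative fails. The proviso rescues it, though: the claim is a tort claim. Condition met.
  (d) Every defendant has filed written consent — that alternative is enough. Condition met.
  → Jurisdiction lies.
The Brybourne Court of Common Pleas:
  (a) The corporate defendant(s) are organised in Casmont, not Brybourne; the amount in controversy is $105,000, above the 10,000 dollars ceiling — none of the alternatives is met. However, every defendant has filed written consent, so the 'unless' proviso supplies this condition. Condition met.
  (b) The amount in controversy is 105,000 dollars, which meets the USD 100,000 floor, which satisfies one of the alternatives. The carve-out does not apply: the claim does not concern real property. Satisfied.
  (c) The plaintiff resides in Brymarsh, which is not Brybourne. Condition met.
  (d) The claim is a tort claim, not a contract claim, which satisfies one of the alternatives. Satisfied.
  (e) The claim does not concern real property; the defendants reside as follows — Galloway Mercantile in Zefford, Mira Holtz in Brymarsh, Bram Halloran in Brymarsh — not all in Brybourne — no alternative holds. Not met.
  → No jurisdiction.
The Circuit Court of Brybourne:
  (a) The corporate defendant(s) are organised in Casmont, not Brybourne; the amount in controversy is USD 105,000, above the $75,000 ceiling — every alternative fails. The proviso rescues it, though: every defendant has filed written consent. Condition met.
  (b) Every defendant has filed written consent, which satisfies one of the alternatives. Satisfied.
  (c) The claim is a tort claim, not a consumer claim, so one alternative holds. Met.
  (d) The plaintiff resides in Brymarsh, which is not Brybourne — that alternative is enough. And the carve-out is inapplicable — the claim is a tort claim, not a contract claim. Satisfied.
  (e) The plaintiff resides in Brymarsh, not Brybourne. Not satisfied.
  → The court lacks jurisdiction.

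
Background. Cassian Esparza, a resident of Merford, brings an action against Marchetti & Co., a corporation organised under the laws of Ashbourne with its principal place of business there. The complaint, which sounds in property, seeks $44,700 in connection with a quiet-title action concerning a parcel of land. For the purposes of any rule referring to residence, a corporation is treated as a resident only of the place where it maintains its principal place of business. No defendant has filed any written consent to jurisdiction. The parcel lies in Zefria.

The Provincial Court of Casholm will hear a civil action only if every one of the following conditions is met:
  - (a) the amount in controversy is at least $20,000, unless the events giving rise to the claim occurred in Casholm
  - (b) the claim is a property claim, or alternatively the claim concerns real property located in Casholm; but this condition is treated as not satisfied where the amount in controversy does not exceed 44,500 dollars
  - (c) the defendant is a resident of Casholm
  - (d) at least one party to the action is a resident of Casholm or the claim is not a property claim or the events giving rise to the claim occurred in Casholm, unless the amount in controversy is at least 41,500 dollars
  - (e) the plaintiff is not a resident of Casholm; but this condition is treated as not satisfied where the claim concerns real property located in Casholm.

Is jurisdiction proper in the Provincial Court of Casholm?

No

The Provincial Court of Casholm:
  (a) The amount in controversy is 44,700 dollars, which meets the 20,000 dollars floor. Satisfied.
  (b) The claim is a property claim, so this disjunct is met. The carve-out does not apply: the amount in controversy is $44,700, above the USD 44,500 ceiling. Satisfied.
  (c) The defendant resides in Ashbourne, not Casholm. Condition not met.
  (d) No party resides in Casholm; the claim is a property claim; the operative events occurred in Zefria, not Casholm — no alternative holds. The proviso rescues it, though: the amount in controversy is $44,700, which meets the $41,500 floor. Condition met.
  (e) The plaintiff resides in Merford, which is not Casholm. And the carve-out is inapplicable — the property lies in Zefria, not Casholm. Satisfied.
  → No jurisdiction.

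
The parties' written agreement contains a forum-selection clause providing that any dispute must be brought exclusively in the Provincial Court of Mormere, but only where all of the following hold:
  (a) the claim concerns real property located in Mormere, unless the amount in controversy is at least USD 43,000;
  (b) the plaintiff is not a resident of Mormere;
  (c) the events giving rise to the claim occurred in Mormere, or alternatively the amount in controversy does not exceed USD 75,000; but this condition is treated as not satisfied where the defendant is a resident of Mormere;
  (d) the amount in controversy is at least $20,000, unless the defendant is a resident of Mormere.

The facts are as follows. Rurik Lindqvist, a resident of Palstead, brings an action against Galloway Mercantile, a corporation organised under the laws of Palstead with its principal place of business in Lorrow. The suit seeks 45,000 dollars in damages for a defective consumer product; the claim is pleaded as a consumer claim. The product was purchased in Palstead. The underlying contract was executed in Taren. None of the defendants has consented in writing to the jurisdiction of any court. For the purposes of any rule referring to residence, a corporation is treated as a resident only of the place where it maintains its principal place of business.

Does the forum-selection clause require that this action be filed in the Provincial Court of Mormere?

The Provincial Court of Mormere:
  (a) The claim does not concern real property. But the amount in controversy is 45,000 dollars, which meets the 43,000 dollars floor, and the 'unless' clause therefore excuses the requirement. Met.
  (b) The plaintiff resides in Palstead, which is not Mormere. Condition met.
  (c) The amount in controversy is USD 45,000, within the USD 75,000 ceiling, so one alternative holds. The carve-out does not apply: the defendant resides in Lorrow, not Mormere. Satisfied.
  (d) The amount in controversy is 45,000 dollars, which meets the USD 20,000 floor. Satisfied.
  → The clause applies.

Yes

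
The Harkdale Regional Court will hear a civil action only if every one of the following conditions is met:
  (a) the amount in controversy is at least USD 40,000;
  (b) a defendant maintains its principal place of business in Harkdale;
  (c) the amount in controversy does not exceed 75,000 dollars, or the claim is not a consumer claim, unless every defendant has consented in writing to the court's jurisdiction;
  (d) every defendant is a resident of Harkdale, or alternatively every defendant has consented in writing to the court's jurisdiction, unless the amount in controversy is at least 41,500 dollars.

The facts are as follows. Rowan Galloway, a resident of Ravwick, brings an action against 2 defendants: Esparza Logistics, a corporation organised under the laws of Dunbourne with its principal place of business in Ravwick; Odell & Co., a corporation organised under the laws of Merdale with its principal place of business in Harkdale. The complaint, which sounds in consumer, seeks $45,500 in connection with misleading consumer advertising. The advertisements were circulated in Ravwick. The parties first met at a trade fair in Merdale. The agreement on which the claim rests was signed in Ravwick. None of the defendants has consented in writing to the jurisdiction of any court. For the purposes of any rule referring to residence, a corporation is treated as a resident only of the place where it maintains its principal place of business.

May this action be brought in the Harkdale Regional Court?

Yes

The Harkdale Regional Court:
  (a) The amount in controversy is USD 45,500, which meets the USD 40,000 floor. Met.
  (b) Odell & Co. has its principal place of business in Harkdale. Condition met.
  (c) The amount in controversy is $45,500, within the USD 75,000 ceiling, so one alternative holds. Met.
  (d) The defendants reside as follows — Esparza Logistics in Ravwick, Odell & Co. in Harkdale — not all in Harkdale; no such written consent has been filed — every alternative fails. The proviso rescues it, though: the amount in controversy is $45,500, which meets the USD 41,500 floor. Condition met.
  → Every requirement is satisfied — jurisdiction.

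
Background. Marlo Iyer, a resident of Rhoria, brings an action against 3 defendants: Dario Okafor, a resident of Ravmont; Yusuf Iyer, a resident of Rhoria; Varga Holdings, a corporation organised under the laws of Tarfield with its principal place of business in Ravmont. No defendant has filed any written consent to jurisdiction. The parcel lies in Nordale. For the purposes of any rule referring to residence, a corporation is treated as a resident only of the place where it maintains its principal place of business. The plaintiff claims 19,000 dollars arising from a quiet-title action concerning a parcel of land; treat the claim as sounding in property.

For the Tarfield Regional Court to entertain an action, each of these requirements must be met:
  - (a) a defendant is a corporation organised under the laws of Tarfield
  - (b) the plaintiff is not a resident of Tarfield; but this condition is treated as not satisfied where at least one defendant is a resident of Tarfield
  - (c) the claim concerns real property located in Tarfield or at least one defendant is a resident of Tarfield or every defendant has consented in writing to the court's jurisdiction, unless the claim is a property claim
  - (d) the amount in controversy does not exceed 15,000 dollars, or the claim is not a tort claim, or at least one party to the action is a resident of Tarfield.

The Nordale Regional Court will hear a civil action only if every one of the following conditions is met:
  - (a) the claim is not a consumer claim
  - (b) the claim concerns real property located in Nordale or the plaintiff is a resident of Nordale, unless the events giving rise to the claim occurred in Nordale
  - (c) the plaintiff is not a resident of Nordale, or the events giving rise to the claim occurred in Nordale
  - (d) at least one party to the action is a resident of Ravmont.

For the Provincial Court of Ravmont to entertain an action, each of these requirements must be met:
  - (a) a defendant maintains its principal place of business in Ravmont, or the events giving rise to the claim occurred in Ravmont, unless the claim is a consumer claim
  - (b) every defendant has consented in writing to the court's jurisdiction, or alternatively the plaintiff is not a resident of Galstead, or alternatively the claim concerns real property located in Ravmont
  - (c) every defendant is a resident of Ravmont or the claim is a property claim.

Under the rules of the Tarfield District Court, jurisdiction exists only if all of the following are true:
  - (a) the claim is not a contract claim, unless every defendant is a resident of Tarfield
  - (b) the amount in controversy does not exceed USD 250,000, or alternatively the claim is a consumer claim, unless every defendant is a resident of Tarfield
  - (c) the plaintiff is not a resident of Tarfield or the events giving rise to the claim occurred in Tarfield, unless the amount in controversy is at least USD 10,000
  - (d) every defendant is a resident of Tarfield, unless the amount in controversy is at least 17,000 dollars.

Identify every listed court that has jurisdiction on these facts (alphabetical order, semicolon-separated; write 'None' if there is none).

the Nordale Regional Court; the Provincial Court of Ravmont; the Tarfield District Court; the Tarfield Regional Court

The Tarfield Regional Court:
  (a) Varga Holdings is organised under the laws of Tarfield. Satisfied.
  (b) The plaintiff resides in Rhoria, which is not Tarfield. And the carve-out is inapplicable — no defendant resides in Tarfield (they reside in Ravmont, Rhoria, Ravmont). Met.
  (c) The property lies in Nordale, not Tarfield; no defendant resides in Tarfield (they reside in Ravmont, Rhoria, Ravmont); no such written consent has been filed — none of the alternatives is met. But the claim is a property claim, and the 'unless' clause therefore excuses the requirement. Satisfied.
  (d) The claim is a property claim, not a tort claim, which satisfies one of the alternatives. Met.
  → The court has jurisdiction.
The Nordale Regional Court:
  (a) The claim is a property claim, not a consumer claim. Satisfied.
  (b) The property lies in Nordale, which satisfies one of the alternatives. Satisfied.
  (c) The plaintiff resides in Rhoria, which is not Nordale, so one alternative holds. Met.
  (d) Dario Okafor resides in Ravmont. Condition met.
  → Jurisdiction lies.
The Provincial Court of Ravmont:
  (a) Varga Holdings has its principal place of business in Ravmont, which satisfies one of the alternatives. Condition met.
  (b) The plaintiff resides in Rhoria, which is not Galstead — that alternative is enough. Met.
  (c) The claim is a property claim — that alternative is enough. Condition met.
  → Every requirement is satisfied — jurisdiction.
The Tarfield District Court:
  (a) The claim is a property claim, not a contract claim. Satisfied.
  (b) The amount in controversy is 19,000 dollars, within the 250,000 dollars ceiling, so one alternative holds. Met.
  (c) The plaintiff resides in Rhoria, which is not Tarfield, so this disjunct is met. Satisfied.
  (d) The defendants reside as follows — Dario Okafor in Ravmont, Yusuf Iyer in Rhoria, Varga Holdings in Ravmont — not all in Tarfield. However, the amount in controversy is 19,000 dollars, which meets the 17,000 dollars floor, so the 'unless' proviso supplies this condition. Met.
  → Jurisdiction lies.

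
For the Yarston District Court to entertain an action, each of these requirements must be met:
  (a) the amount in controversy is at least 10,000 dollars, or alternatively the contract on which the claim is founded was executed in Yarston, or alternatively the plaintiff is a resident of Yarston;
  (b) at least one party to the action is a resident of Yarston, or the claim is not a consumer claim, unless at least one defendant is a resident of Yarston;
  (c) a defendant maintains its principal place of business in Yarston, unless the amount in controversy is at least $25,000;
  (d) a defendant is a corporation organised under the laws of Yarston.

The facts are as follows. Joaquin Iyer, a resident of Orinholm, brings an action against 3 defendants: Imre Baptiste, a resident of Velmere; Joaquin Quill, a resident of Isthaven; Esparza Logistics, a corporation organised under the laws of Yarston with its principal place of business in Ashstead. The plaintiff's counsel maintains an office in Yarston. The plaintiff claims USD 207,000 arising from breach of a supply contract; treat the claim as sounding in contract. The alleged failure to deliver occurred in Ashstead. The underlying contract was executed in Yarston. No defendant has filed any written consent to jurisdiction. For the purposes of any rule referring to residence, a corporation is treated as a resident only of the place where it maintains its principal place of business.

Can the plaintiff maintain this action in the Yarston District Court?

The Yarston District Court:
  (a) The amount in controversy is USD 207,000, which meets the USD 10,000 floor, so this disjunct is met. Satisfied.
  (b) The claim is a contract claim, not a consumer claim, so this disjunct is met. Met.
  (c) The corporate defendant(s) have their principal place of business in Ashstead, not Yarston. However, the amount in controversy is USD 207,000, which meets the $25,000 floor, so the 'unless' proviso supplies this condition. Condition met.
  (d) Esparza Logistics is organised under the laws of Yarston. Condition met.
  → Jurisdiction lies.

Yes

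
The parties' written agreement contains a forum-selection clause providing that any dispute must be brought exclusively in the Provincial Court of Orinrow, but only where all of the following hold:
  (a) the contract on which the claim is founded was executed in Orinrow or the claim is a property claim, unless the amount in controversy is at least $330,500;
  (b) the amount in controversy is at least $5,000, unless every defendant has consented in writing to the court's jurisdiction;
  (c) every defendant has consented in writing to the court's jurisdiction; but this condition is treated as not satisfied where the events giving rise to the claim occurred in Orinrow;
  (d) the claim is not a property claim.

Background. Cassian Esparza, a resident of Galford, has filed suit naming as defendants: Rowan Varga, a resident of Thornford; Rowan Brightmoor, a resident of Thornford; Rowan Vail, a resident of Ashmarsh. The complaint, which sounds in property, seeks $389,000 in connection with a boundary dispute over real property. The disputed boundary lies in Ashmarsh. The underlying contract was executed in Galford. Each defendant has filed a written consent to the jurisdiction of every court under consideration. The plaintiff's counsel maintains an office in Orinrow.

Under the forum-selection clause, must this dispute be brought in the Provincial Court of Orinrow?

The Provincial Court of Orinrow:
  (a) The claim is a property claim — that alternative is enough. Condition met.
  (b) The amount in controversy is $389,000, which meets the 5,000 dollars floor. Condition met.
  (c) Every defendant has filed written consent. The carve-out does not apply: the operative events occurred in Ashmarsh, not Orinrow. Satisfied.
  (d) The claim is a property claim. Not satisfied.
  → Forum clause is not triggered.

No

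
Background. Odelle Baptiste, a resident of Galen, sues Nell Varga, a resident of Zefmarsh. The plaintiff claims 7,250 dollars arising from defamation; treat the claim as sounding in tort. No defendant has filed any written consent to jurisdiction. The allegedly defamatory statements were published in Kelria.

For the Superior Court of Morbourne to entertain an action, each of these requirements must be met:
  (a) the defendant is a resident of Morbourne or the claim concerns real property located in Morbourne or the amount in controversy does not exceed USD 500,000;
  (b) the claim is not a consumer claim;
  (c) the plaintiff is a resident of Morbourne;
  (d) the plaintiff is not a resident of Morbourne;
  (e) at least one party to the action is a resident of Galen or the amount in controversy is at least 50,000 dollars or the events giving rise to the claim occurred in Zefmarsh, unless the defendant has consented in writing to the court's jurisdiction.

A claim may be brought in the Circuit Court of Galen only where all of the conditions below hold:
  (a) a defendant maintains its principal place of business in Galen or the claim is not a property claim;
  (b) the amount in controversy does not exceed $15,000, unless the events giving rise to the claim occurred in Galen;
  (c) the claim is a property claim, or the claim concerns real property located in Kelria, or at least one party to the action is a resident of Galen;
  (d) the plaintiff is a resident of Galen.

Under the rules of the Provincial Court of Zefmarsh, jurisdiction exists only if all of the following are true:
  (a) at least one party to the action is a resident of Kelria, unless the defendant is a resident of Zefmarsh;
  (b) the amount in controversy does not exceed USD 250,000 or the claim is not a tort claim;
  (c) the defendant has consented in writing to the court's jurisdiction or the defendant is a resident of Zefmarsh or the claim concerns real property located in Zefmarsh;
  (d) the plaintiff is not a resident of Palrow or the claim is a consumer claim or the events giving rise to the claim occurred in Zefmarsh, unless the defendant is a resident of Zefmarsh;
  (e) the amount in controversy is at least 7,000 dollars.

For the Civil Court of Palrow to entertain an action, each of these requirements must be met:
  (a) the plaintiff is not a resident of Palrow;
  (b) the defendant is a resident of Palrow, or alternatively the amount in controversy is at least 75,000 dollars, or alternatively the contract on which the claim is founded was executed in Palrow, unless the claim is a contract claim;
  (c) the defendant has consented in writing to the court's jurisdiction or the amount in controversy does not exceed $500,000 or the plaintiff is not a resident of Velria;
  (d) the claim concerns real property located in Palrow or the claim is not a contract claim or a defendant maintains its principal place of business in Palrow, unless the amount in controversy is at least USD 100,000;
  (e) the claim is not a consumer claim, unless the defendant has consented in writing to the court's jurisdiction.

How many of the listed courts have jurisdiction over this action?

The Superior Court of Morbourne:
  (a) The amount in controversy is USD 7,250, within the 500,000 dollars ceiling, so this disjunct is met. Condition met.
  (b) The claim is a tort claim, not a consumer claim. Satisfied.
  (c) The plaintiff resides in Galen, not Morbourne. Condition not met.
  (d) The plaintiff resides in Galen, which is not Morbourne. Met.
  (e) Odelle Baptiste resides in Galen, so one alternative holds. Met.
  → The court lacks jurisdiction.
The Circuit Court of Galen:
  (a) The claim is a tort claim, not a property claim, which satisfies one of the alternatives. Satisfied.
  (b) The amount in controversy is USD 7,250, within the $15,000 ceiling. Condition met.
  (c) Odelle Baptiste resides in Galen — that alternative is enough. Satisfied.
  (d) The plaintiff resides in Galen. Condition met.
  → The court has jurisdiction.
The Provincial Court of Zefmarsh:
  (a) No party resides in Kelria. The proviso rescues it, though: the defendant resides in Zefmarsh. Met.
  (b) The amount in controversy is 7,250 dollars, within the USD 250,000 ceiling, which satisfies one of the alternatives. Condition met.
  (c) The defendant resides in Zefmarsh, so this disjunct is met. Condition met.
  (d) The plaintiff resides in Galen, which is not Palrow, so one alternative holds. Condition met.
  (e) The amount in controversy is $7,250, which meets the USD 7,000 floor. Condition met.
  → Jurisdiction lies.
The Civil Court of Palrow:
  (a) The plaintiff resides in Galen, which is not Palrow. Condition met.
  (b) The defendant resides in Zefmarsh, not Palrow; the amount in controversy is 7,250 dollars, below the 75,000 dollars floor; no contract (and hence no place of execution) is alleged — no alternative holds. Nor does the 'unless' clause help: the claim is a tort claim, not a contract claim. Not satisfied.
  (c) The amount in controversy is USD 7,250, within the USD 500,000 ceiling, so this disjunct is met. Met.
  (d) The claim is a tort claim, not a contract claim — that alternative is enough. Met.
  (e) The claim is a tort claim, not a consumer claim. Condition met.
  → At least one condition fails; no jurisdiction.
Courts with jurisdiction: the Circuit Court of Galen, the Provincial Court of Zefmarsh — 2 in total.

2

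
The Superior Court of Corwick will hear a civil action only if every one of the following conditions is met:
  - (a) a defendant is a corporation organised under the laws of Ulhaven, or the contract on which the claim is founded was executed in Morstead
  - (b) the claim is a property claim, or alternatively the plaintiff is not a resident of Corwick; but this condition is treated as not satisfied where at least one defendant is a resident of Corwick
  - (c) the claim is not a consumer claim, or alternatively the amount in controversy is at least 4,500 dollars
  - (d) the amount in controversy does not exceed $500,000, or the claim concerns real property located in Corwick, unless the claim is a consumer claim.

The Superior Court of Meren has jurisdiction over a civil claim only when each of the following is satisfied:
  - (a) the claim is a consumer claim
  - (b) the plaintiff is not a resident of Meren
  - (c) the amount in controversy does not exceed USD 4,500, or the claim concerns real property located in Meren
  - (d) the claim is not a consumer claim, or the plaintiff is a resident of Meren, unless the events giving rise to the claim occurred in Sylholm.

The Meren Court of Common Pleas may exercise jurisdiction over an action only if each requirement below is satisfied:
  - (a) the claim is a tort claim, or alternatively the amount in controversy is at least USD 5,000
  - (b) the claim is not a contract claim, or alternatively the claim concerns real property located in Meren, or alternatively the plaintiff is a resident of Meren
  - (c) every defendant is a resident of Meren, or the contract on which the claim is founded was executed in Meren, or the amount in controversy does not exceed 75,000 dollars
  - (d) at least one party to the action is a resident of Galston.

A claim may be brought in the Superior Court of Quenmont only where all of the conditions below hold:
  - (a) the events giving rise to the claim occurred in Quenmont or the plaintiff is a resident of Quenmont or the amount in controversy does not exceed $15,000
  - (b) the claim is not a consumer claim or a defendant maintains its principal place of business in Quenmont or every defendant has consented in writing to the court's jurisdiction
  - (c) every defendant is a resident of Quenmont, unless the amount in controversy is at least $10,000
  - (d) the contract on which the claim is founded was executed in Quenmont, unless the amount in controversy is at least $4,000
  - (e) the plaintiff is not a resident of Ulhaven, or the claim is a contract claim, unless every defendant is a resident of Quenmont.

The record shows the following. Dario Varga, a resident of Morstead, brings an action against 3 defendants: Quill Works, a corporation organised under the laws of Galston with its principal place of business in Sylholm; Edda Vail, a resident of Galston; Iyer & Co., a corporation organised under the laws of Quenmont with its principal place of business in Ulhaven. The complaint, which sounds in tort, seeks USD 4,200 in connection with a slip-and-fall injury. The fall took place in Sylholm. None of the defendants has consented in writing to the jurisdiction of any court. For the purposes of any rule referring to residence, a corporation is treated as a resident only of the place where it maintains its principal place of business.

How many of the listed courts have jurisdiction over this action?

The Superior Court of Corwick:
  (a) The corporate defendant(s) are organised in Galston, Quenmont, not Ulhaven; no contract (and hence no place of execution) is alleged — no alternative holds. Fails.
  (b) The plaintiff resides in Morstead, which is not Corwick — that alternative is enough. The exception is not triggered, since no defendant resides in Corwick (they reside in Sylholm, Galston, Ulhaven). Condition met.
  (c) The claim is a tort claim, not a consumer claim, which satisfies one of the alternatives. Satisfied.
  (d) The amount in controversy is USD 4,200, within the 500,000 dollars ceiling, so one alternative holds. Met.
  → No jurisdiction.
The Superior Court of Meren:
  (a) The claim is a tort claim, not a consumer claim. Fails.
  (b) The plaintiff resides in Morstead, which is not Meren. Met.
  (c) The amount in controversy is USD 4,200, within the $4,500 ceiling, which satisfies one of the alternatives. Satisfied.
  (d) The claim is a tort claim, not a consumer claim, which satisfies one of the alternatives. Satisfied.
  → At least one condition fails; no jurisdiction.
The Meren Court of Common Pleas:
  (a) The claim is a tort claim — that alternative is enough. Satisfied.
  (b) The claim is a tort claim, not a contract claim, so this disjunct is met. Condition met.
  (c) The amount in controversy is 4,200 dollars, within the 75,000 dollars ceiling, so one alternative holds. Met.
  (d) Edda Vail resides in Galston. Condition met.
  → All conditions met; jurisdiction exists.
The Superior Court of Quenmont:
  (a) The amount in controversy is $4,200, within the $15,000 ceiling, so one alternative holds. Met.
  (b) The claim is a tort claim, not a consumer claim, so this disjunct is met. Condition met.
  (c) The defendants reside as follows — Quill Works in Sylholm, Edda Vail in Galston, Iyer & Co. in Ulhaven — not all in Quenmont. The proviso offers no rescue either, since the amount in controversy is $4,200, below the 10,000 dollars floor. Not satisfied.
  (d) No contract (and hence no place of execution) is alleged. However, the amount in controversy is USD 4,200, which meets the $4,000 floor, so the 'unless' proviso supplies this condition. Condition met.
  (e) The plaintiff resides in Morstead, which is not Ulhaven, which satisfies one of the alternatives. Condition met.
  → Not every requirement is met — no jurisdiction.
Courts with jurisdiction: the Meren Court of Common Pleas — 1 in total.

1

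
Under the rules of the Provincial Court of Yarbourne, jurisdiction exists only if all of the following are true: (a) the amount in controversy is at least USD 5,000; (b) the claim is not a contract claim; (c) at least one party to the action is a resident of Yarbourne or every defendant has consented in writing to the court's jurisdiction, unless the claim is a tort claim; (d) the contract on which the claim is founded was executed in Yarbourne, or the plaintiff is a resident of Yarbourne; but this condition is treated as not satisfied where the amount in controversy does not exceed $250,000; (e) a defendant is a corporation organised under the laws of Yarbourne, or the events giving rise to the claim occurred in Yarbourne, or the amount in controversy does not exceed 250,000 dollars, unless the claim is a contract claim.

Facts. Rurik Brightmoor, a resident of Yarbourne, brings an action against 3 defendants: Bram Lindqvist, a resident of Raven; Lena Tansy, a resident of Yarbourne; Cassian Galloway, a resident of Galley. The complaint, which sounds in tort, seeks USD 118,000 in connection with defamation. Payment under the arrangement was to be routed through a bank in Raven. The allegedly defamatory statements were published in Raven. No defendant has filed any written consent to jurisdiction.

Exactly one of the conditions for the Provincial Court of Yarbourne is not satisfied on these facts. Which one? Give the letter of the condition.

The Provincial Court of Yarbourne:
  (a) The amount in controversy is 118,000 dollars, which meets the 5,000 dollars floor. Condition met.
  (b) The claim is a tort claim, not a contract claim. Condition met.
  (c) Rurik Brightmoor resides in Yarbourne, which satisfies one of the alternatives. Satisfied.
  (d) The plaintiff resides in Yarbourne, so this disjunct is met. But the carve-out bites: the amount in controversy is USD 118,000, within the $250,000 ceiling. Not met.
  (e) The amount in controversy is $118,000, within the 250,000 dollars ceiling, so this disjunct is met. Satisfied.
Only condition (d) fails.

(d)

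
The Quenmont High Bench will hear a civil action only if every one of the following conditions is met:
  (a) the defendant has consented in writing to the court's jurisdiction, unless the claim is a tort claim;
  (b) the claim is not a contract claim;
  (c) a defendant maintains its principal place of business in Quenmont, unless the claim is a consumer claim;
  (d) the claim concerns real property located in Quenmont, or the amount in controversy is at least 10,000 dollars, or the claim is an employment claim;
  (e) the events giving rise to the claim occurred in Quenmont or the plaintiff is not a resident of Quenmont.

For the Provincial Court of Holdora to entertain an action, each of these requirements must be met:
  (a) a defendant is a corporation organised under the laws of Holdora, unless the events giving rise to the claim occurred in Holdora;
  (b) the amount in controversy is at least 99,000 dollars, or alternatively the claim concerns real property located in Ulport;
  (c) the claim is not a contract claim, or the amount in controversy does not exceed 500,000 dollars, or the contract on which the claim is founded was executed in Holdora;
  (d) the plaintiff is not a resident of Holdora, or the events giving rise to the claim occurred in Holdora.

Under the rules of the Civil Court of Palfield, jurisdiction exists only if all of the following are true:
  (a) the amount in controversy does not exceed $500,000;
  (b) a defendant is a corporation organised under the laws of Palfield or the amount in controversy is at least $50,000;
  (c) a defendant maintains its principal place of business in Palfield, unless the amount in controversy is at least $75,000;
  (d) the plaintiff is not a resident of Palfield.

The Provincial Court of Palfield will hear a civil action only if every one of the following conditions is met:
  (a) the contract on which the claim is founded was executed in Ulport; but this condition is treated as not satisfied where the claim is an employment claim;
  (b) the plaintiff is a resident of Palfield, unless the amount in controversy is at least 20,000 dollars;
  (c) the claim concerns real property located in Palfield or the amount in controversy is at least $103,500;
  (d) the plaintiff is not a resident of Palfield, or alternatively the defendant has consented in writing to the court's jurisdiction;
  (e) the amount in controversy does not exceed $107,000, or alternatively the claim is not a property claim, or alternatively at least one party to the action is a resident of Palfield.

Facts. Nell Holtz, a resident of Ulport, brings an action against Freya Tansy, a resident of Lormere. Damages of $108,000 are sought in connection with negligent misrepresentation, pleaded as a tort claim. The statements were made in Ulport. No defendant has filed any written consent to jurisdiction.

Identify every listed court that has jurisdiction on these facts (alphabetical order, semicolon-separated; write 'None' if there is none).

The Quenmont High Bench:
  (a) No such written consent has been filed. The proviso rescues it, though: the claim is a tort claim. Satisfied.
  (b) The claim is a tort claim, not a contract claim. Satisfied.
  (c) No defendant is a corporation. The proviso offers no rescue either, since the claim is a tort claim, not a consumer claim. Fails.
  (d) The amount in controversy is USD 108,000, which meets the $10,000 floor, which satisfies one of the alternatives. Satisfied.
  (e) The plaintiff resides in Ulport, which is not Quenmont, so one alternative holds. Satisfied.
  → No jurisdiction.
The Provincial Court of Holdora:
  (a) No defendant is a corporation. The proviso offers no rescue either, since the operative events occurred in Ulport, not Holdora. Not met.
  (b) The amount in controversy is USD 108,000, which meets the USD 99,000 floor, so one alternative holds. Satisfied.
  (c) The claim is a tort claim, not a contract claim, which satisfies one of the alternatives. Satisfied.
  (d) The plaintiff resides in Ulport, which is not Holdora — that alternative is enough. Satisfied.
  → No jurisdiction.
The Civil Court of Palfield:
  (a) The amount in controversy is $108,000, within the 500,000 dollars ceiling. Met.
  (b) The amount in controversy is $108,000, which meets the USD 50,000 floor — that alternative is enough. Condition met.
  (c) No defendant is a corporation. The proviso rescues it, though: the amount in controversy is USD 108,000, which meets the USD 75,000 floor. Condition met.
  (d) The plaintiff resides in Ulport, which is not Palfield. Met.
  → Jurisdiction lies.
The Provincial Court of Palfield:
  (a) No contract (and hence no place of execution) is alleged. Not met.
  (b) The plaintiff resides in Ulport, not Palfield. But the amount in controversy is 108,000 dollars, which meets the 20,000 dollars floor, and the 'unless' clause therefore excuses the requirement. Condition met.
  (c) The amount in controversy is $108,000, which meets the 103,500 dollars floor, so one alternative holds. Satisfied.
  (d) The plaintiff resides in Ulport, which is not Palfield, so one alternative holds. Met.
  (e) The claim is a tort claim, not a property claim, which satisfies one of the alternatives. Met.
  → The court lacks jurisdiction.

the Civil Court of Palfield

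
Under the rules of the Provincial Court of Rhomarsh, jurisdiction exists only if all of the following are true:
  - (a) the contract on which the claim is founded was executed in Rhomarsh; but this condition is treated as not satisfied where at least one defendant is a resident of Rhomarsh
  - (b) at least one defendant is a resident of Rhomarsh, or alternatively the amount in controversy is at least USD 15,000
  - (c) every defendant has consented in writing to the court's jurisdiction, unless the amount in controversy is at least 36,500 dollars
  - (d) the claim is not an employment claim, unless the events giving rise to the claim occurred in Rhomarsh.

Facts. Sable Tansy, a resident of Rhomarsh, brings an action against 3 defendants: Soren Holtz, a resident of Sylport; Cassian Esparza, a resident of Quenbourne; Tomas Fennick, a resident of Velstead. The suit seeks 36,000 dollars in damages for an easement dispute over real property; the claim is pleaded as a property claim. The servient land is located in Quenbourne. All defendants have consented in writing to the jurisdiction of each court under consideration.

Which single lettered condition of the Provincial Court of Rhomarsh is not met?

(a)

The Provincial Court of Rhomarsh:
  (a) No contract (and hence no place of execution) is alleged. Not met.
  (b) The amount in controversy is $36,000, which meets the USD 15,000 floor — that alternative is enough. Satisfied.
  (c) Every defendant has filed written consent. Satisfied.
  (d) The claim is a property claim, not an employment claim. Satisfied.
Only condition (a) fails.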